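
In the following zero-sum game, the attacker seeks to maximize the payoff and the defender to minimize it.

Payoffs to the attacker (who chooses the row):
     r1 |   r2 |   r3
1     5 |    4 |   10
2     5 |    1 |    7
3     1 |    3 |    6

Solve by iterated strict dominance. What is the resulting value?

4

Row 3 is strictly dominated by row 1 (5>1, 4>3, 10>6); eliminate 3.
Column r1 is strictly dominated by r2 for the defender (4<5, 1<5); eliminate r1.
Row 2 is strictly dominated by row 1 (4>1, 10>7); eliminate 2.
Column r3 is strictly dominated by r2 for the defender (4<10); eliminate r3.
Only (1, r2) remains, with payoff 4.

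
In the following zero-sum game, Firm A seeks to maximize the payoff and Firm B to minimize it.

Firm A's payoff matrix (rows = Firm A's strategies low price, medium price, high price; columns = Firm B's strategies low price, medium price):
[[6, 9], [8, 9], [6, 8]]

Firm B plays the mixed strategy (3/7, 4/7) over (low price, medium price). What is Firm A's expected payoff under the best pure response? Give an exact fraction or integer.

60/7

low price: (6)·(3/7) + (9)·(4/7) = 54/7.
medium price: (8)·(3/7) + (9)·(4/7) = 60/7.
high price: (6)·(3/7) + (8)·(4/7) = 50/7.
The best pure response is medium price with expected payoff 60/7.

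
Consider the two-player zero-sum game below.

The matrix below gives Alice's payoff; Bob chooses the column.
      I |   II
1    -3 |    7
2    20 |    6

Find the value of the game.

Row minima are -3 and 6, so Alice's maximin is 6; column maxima are 20 and 7, so Bob's minimax is 7. These differ, so the equilibrium is in mixed strategies.
Let Alice play 1 with probability p. Bob is indifferent when −3p + 20(1−p) = 7p + 6(1−p), giving p = 7/12.
Let Bob play I with probability q. Alice is indifferent when −3q + 7(1−q) = 20q + 6(1−q), giving q = 1/24.
The value is -3·(1/24) + (7)·(23/24) = 79/12.

79/12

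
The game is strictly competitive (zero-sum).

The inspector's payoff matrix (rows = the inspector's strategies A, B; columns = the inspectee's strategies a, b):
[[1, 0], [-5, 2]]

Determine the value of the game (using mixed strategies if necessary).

1/4

Row minima are 0 and -5, so the inspector's maximin is 0; column maxima are 1 and 2, so the inspectee's minimax is 1. These differ, so the equilibrium is in mixed strategies.
Let the inspector play A with probability p. The inspectee is indifferent when p − 5(1−p) = 2(1−p), giving p = 7/8.
Let the inspectee play a with probability q. The inspector is indifferent when q = −5q + 2(1−q), giving q = 1/4.
The value is 1·(1/4) + (0)·(3/4) = 1/4.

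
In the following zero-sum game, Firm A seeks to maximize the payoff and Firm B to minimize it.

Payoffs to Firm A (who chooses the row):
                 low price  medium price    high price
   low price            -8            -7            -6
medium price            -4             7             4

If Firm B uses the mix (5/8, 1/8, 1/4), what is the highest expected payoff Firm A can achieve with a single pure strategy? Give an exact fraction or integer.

low price: (-8)·(5/8) + (-7)·(1/8) + (-6)·(1/4) = -59/8.
medium price: (-4)·(5/8) + (7)·(1/8) + (4)·(1/4) = -5/8.
The best pure response is medium price with expected payoff -5/8.

-5/8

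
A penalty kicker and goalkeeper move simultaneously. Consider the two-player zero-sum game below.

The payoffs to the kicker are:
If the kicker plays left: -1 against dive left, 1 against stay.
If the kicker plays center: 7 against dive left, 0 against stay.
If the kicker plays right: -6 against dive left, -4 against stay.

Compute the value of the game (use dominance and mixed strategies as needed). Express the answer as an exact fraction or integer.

7/9

Row right is strictly dominated by row left, so the kicker never plays it.
The remaining 2×2 game on (left, center) × (dive left, stay) has no saddle point. Let the kicker play left with probability p; indifference gives −p + 7(1−p) = p, so p = 7/9.
Similarly the goalkeeper's optimal q on dive left is 1/9, and the value is -1·(1/9) + (1)·(8/9) = 7/9.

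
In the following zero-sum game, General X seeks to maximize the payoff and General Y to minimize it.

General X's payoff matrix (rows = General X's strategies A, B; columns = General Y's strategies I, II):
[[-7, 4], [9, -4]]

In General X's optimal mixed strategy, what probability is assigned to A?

13/24

Row minima are -7 and -4, so General X's maximin is -4; column maxima are 9 and 4, so General Y's minimax is 4. These differ, so the equilibrium is in mixed strategies.
Let General X play A with probability p. General Y is indifferent when −7p + 9(1−p) = 4p − 4(1−p), giving p = 13/24.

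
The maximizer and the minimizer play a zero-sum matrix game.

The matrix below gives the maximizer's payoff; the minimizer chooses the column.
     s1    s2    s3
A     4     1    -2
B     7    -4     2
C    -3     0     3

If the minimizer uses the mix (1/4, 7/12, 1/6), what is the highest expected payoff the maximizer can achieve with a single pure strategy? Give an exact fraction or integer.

A: (4)·(1/4) + (1)·(7/12) + (-2)·(1/6) = 5/4.
B: (7)·(1/4) + (-4)·(7/12) + (2)·(1/6) = -1/4.
C: (-3)·(1/4) + (0)·(7/12) + (3)·(1/6) = -1/4.
The best pure response is A with expected payoff 5/4.

5/4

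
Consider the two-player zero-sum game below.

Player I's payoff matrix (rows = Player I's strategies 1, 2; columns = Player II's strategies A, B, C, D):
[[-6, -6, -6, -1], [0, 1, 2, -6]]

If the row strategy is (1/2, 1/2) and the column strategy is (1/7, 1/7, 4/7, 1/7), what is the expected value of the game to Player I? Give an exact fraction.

Against (1/7, 1/7, 4/7, 1/7), each row's expected payoff is 1: -37/7; 2: 3/7.
Taking the (1/2, 1/2)-weighted average: (1/2)·(-37/7) + (1/2)·(3/7) = -17/7.

-17/7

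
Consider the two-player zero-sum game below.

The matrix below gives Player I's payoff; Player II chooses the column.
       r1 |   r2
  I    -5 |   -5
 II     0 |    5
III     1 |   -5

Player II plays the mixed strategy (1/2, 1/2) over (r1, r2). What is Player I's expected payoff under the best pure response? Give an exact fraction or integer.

5/2

I: (-5)·(1/2) + (-5)·(1/2) = -5.
II: (0)·(1/2) + (5)·(1/2) = 5/2.
III: (1)·(1/2) + (-5)·(1/2) = -2.
The best pure response is II with expected payoff 5/2.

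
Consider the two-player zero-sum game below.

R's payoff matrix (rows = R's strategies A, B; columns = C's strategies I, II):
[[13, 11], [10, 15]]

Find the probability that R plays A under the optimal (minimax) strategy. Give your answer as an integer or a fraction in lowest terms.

Row minima are 11 and 10, so R's maximin is 11; column maxima are 13 and 15, so C's minimax is 13. These differ, so the equilibrium is in mixed strategies.
Let R play A with probability p. C is indifferent when 13p + 10(1−p) = 11p + 15(1−p), giving p = 5/7.

5/7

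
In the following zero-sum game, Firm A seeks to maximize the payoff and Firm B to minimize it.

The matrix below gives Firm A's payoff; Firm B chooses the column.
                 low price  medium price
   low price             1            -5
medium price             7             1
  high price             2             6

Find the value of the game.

Row low price is strictly dominated by row medium price, so Firm A never plays it.
The remaining 2×2 game on (medium price, high price) × (low price, medium price) has no saddle point. Let Firm A play medium price with probability p; indifference gives 7p + 2(1−p) = p + 6(1−p), so p = 2/5.
Similarly Firm B's optimal q on low price is 1/2, and the value is 7·(1/2) + (1)·(1/2) = 4.

4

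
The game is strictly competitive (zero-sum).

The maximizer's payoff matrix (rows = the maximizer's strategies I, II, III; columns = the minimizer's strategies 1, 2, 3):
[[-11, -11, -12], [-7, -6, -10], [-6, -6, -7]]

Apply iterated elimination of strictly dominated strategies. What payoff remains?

Row I is strictly dominated by row II (-7>-11, -6>-11, -10>-12); eliminate I.
Column 2 is strictly dominated by 3 for the minimizer (-10<-6, -7<-6); eliminate 2.
Column 1 is strictly dominated by 3 for the minimizer (-10<-7, -7<-6); eliminate 1.
Row II is strictly dominated by row III (-7>-10); eliminate II.
Only (III, 3) remains, with payoff -7.

-7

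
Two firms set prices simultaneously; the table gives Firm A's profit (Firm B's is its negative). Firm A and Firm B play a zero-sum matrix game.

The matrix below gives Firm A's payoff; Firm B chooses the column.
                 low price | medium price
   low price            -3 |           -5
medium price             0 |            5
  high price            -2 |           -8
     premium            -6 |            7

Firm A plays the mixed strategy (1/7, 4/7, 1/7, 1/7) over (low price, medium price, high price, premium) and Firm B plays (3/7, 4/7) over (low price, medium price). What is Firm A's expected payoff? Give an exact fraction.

Against (3/7, 4/7), each row's expected payoff is low price: -29/7; medium price: 20/7; high price: -38/7; premium: 10/7.
Taking the (1/7, 4/7, 1/7, 1/7)-weighted average: (1/7)·(-29/7) + (4/7)·(20/7) + (1/7)·(-38/7) + (1/7)·(10/7) = 23/49.

23/49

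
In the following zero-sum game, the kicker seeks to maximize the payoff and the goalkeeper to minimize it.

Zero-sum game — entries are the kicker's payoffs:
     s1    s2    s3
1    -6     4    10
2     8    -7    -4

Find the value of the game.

Column s3 is strictly dominated by s2 for the goalkeeper (it gives the kicker more in every row).
The remaining 2×2 game on (1, 2) × (s1, s2) has no saddle point. Let the kicker play 1 with probability p; indifference gives −6p + 8(1−p) = 4p − 7(1−p), so p = 3/5.
Similarly the goalkeeper's optimal q on s1 is 11/25, and the value is -6·(11/25) + (4)·(14/25) = -2/5.

-2/5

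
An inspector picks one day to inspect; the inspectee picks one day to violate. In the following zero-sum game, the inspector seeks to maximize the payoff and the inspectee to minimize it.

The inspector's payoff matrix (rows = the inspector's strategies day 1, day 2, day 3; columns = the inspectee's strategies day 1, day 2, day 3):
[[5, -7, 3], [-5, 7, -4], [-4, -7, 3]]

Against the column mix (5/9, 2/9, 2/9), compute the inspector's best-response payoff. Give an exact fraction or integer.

day 1: (5)·(5/9) + (-7)·(2/9) + (3)·(2/9) = 17/9.
day 2: (-5)·(5/9) + (7)·(2/9) + (-4)·(2/9) = -19/9.
day 3: (-4)·(5/9) + (-7)·(2/9) + (3)·(2/9) = -28/9.
The best pure response is day 1 with expected payoff 17/9.

17/9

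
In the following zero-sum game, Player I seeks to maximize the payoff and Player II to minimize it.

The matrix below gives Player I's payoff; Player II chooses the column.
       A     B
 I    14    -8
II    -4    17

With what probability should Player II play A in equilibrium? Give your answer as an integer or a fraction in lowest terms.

Row minima are -8 and -4, so Player I's maximin is -4; column maxima are 14 and 17, so Player II's minimax is 14. These differ, so the equilibrium is in mixed strategies.
Let Player II play A with probability q. Player I is indifferent when 14q − 8(1−q) = −4q + 17(1−q), giving q = 25/43.

25/43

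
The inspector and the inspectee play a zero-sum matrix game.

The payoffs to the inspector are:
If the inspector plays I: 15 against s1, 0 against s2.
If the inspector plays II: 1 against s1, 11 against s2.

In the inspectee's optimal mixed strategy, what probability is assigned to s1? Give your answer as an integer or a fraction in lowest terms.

Row minima are 0 and 1, so the inspector's maximin is 1; column maxima are 15 and 11, so the inspectee's minimax is 11. These differ, so the equilibrium is in mixed strategies.
Let the inspectee play s1 with probability q. The inspector is indifferent when 15q = q + 11(1−q), giving q = 11/25.

11/25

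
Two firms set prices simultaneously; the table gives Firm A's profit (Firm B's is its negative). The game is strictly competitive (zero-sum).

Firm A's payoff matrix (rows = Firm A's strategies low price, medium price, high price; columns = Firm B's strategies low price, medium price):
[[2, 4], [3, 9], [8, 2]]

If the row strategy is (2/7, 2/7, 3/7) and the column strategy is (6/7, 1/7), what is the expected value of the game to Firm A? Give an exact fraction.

236/49

Against (6/7, 1/7), each row's expected payoff is low price: 16/7; medium price: 27/7; high price: 50/7.
Taking the (2/7, 2/7, 3/7)-weighted average: (2/7)·(16/7) + (2/7)·(27/7) + (3/7)·(50/7) = 236/49.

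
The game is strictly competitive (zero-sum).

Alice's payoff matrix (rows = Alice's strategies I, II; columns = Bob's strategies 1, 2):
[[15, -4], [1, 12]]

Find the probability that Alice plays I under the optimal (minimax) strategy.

11/30

Row minima are -4 and 1, so Alice's maximin is 1; column maxima are 15 and 12, so Bob's minimax is 12. These differ, so the equilibrium is in mixed strategies.
Let Alice play I with probability p. Bob is indifferent when 15p + (1−p) = −4p + 12(1−p), giving p = 11/30.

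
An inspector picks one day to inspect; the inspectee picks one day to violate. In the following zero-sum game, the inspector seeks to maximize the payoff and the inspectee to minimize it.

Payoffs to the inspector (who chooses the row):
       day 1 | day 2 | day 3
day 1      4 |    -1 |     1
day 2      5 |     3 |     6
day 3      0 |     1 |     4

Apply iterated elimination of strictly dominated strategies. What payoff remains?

3

Column day 3 is strictly dominated by day 2 for the inspectee (-1<1, 3<6, 1<4); eliminate day 3.
Row day 1 is strictly dominated by row day 2 (5>4, 3>-1); eliminate day 1.
Row day 3 is strictly dominated by row day 2 (5>0, 3>1); eliminate day 3.
Column day 1 is strictly dominated by day 2 for the inspectee (3<5); eliminate day 1.
Only (day 2, day 2) remains, with payoff 3.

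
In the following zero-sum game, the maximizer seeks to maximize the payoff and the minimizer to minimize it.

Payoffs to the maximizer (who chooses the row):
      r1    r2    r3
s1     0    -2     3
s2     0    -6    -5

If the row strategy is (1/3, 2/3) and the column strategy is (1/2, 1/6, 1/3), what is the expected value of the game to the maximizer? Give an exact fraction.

Against (1/2, 1/6, 1/3), each row's expected payoff is s1: 2/3; s2: -8/3.
Taking the (1/3, 2/3)-weighted average: (1/3)·(2/3) + (2/3)·(-8/3) = -14/9.

-14/9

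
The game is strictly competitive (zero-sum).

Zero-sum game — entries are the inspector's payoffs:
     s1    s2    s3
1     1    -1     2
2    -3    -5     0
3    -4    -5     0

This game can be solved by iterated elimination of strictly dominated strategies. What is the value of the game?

Column s1 is strictly dominated by s2 for the inspectee (-1<1, -5<-3, -5<-4); eliminate s1.
Column s3 is strictly dominated by s2 for the inspectee (-1<2, -5<0, -5<0); eliminate s3.
Row 2 is strictly dominated by row 1 (-1>-5); eliminate 2.
Row 3 is strictly dominated by row 1 (-1>-5); eliminate 3.
Only (1, s2) remains, with payoff -1.

-1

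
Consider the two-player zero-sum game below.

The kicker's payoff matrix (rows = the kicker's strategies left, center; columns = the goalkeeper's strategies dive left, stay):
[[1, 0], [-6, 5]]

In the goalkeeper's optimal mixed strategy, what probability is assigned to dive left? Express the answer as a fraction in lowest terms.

Row minima are 0 and -6, so the kicker's maximin is 0; column maxima are 1 and 5, so the goalkeeper's minimax is 1. These differ, so the equilibrium is in mixed strategies.
Let the goalkeeper play dive left with probability q. The kicker is indifferent when q = −6q + 5(1−q), giving q = 5/12.

5/12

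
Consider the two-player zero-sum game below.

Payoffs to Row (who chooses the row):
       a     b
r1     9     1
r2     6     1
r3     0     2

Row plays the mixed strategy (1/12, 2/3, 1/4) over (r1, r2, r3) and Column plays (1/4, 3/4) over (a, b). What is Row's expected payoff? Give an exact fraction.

17/8

Against (1/4, 3/4), each row's expected payoff is r1: 3; r2: 9/4; r3: 3/2.
Taking the (1/12, 2/3, 1/4)-weighted average: (1/12)·(3) + (2/3)·(9/4) + (1/4)·(3/2) = 17/8.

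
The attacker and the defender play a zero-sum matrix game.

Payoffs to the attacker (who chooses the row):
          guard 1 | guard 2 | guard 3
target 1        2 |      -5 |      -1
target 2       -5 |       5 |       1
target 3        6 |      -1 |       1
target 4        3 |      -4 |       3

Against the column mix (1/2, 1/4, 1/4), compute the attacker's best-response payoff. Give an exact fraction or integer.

3

target 1: (2)·(1/2) + (-5)·(1/4) + (-1)·(1/4) = -1/2.
target 2: (-5)·(1/2) + (5)·(1/4) + (1)·(1/4) = -1.
target 3: (6)·(1/2) + (-1)·(1/4) + (1)·(1/4) = 3.
target 4: (3)·(1/2) + (-4)·(1/4) + (3)·(1/4) = 5/4.
The best pure response is target 3 with expected payoff 3.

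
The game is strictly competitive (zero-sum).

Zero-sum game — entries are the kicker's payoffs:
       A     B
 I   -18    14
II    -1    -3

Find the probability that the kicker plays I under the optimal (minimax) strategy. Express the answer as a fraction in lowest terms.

1/17

Row minima are -18 and -3, so the kicker's maximin is -3; column maxima are -1 and 14, so the goalkeeper's minimax is -1. These differ, so the equilibrium is in mixed strategies.
Let the kicker play I with probability p. The goalkeeper is indifferent when −18p − (1−p) = 14p − 3(1−p), giving p = 1/17.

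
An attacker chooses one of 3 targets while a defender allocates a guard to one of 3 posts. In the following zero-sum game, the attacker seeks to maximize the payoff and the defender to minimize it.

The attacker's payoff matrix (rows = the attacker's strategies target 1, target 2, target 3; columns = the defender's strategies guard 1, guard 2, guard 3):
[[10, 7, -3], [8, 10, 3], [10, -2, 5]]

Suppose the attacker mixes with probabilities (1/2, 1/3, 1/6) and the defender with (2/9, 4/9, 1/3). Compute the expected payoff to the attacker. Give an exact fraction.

Against (2/9, 4/9, 1/3), each row's expected payoff is target 1: 13/3; target 2: 65/9; target 3: 3.
Taking the (1/2, 1/3, 1/6)-weighted average: (1/2)·(13/3) + (1/3)·(65/9) + (1/6)·(3) = 137/27.

137/27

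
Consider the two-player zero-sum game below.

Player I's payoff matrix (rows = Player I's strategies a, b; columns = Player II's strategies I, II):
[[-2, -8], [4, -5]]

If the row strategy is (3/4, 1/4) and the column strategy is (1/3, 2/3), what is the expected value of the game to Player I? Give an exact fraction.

-5

Against (1/3, 2/3), each row's expected payoff is a: -6; b: -2.
Taking the (3/4, 1/4)-weighted average: (3/4)·(-6) + (1/4)·(-2) = -5.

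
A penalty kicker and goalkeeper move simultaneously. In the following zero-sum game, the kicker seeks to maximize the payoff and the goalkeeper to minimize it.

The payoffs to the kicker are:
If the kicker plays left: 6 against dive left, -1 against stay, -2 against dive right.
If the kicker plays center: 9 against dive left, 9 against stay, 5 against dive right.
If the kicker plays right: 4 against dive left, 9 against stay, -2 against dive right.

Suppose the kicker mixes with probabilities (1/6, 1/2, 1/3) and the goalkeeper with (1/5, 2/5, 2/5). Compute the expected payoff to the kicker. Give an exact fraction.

49/10

Against (1/5, 2/5, 2/5), each row's expected payoff is left: 0; center: 37/5; right: 18/5.
Taking the (1/6, 1/2, 1/3)-weighted average: (1/6)·(0) + (1/2)·(37/5) + (1/3)·(18/5) = 49/10.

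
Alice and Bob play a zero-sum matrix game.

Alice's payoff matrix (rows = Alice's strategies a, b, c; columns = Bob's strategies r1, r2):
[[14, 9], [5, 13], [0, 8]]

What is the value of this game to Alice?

Row c is strictly dominated by row b, so Alice never plays it.
The remaining 2×2 game on (a, b) × (r1, r2) has no saddle point. Let Alice play a with probability p; indifference gives 14p + 5(1−p) = 9p + 13(1−p), so p = 8/13.
Similarly Bob's optimal q on r1 is 4/13, and the value is 14·(4/13) + (9)·(9/13) = 137/13.

137/13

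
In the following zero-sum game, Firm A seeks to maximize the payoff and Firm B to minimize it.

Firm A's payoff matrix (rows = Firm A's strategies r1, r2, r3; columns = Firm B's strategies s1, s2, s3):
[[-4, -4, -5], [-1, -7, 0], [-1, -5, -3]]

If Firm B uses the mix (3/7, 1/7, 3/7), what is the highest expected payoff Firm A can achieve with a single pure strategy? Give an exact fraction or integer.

-10/7

r1: (-4)·(3/7) + (-4)·(1/7) + (-5)·(3/7) = -31/7.
r2: (-1)·(3/7) + (-7)·(1/7) + (0)·(3/7) = -10/7.
r3: (-1)·(3/7) + (-5)·(1/7) + (-3)·(3/7) = -17/7.
The best pure response is r2 with expected payoff -10/7.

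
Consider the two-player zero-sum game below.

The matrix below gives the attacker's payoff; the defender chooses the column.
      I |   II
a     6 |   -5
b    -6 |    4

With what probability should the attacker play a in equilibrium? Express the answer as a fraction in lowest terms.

Row minima are -5 and -6, so the attacker's maximin is -5; column maxima are 6 and 4, so the defender's minimax is 4. These differ, so the equilibrium is in mixed strategies.
Let the attacker play a with probability p. The defender is indifferent when 6p − 6(1−p) = −5p + 4(1−p), giving p = 10/21.

10/21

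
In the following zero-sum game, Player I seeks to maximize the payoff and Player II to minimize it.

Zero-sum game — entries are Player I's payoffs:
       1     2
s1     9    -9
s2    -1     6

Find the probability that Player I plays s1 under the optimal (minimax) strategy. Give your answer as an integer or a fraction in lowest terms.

Row minima are -9 and -1, so Player I's maximin is -1; column maxima are 9 and 6, so Player II's minimax is 6. These differ, so the equilibrium is in mixed strategies.
Let Player I play s1 with probability p. Player II is indifferent when 9p − (1−p) = −9p + 6(1−p), giving p = 7/25.

7/25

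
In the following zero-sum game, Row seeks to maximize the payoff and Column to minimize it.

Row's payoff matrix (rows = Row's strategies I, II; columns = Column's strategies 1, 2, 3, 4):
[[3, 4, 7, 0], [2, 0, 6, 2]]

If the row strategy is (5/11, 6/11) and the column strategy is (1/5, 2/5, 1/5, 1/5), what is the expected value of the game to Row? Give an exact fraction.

30/11

Against (1/5, 2/5, 1/5, 1/5), each row's expected payoff is I: 18/5; II: 2.
Taking the (5/11, 6/11)-weighted average: (5/11)·(18/5) + (6/11)·(2) = 30/11.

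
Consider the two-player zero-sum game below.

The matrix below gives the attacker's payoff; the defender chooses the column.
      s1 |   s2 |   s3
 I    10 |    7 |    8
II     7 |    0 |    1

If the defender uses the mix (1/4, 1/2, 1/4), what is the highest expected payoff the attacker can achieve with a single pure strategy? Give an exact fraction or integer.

I: (10)·(1/4) + (7)·(1/2) + (8)·(1/4) = 8.
II: (7)·(1/4) + (0)·(1/2) + (1)·(1/4) = 2.
The best pure response is I with expected payoff 8.

8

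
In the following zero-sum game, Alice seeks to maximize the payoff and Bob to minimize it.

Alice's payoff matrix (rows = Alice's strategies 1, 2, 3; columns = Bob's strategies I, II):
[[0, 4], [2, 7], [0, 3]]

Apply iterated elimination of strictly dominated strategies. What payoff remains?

2

Row 3 is strictly dominated by row 2 (2>0, 7>3); eliminate 3.
Column II is strictly dominated by I for Bob (0<4, 2<7); eliminate II.
Row 1 is strictly dominated by row 2 (2>0); eliminate 1.
Only (2, I) remains, with payoff 2.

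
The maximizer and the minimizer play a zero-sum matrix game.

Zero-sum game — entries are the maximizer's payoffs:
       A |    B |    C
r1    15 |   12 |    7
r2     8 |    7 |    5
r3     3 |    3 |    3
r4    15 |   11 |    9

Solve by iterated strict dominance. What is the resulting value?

9

Row r3 is strictly dominated by row r1 (15>3, 12>3, 7>3); eliminate r3.
Row r2 is strictly dominated by row r1 (15>8, 12>7, 7>5); eliminate r2.
Column A is strictly dominated by B for the minimizer (12<15, 11<15); eliminate A.
Column B is strictly dominated by C for the minimizer (7<12, 9<11); eliminate B.
Row r1 is strictly dominated by row r4 (9>7); eliminate r1.
Only (r4, C) remains, with payoff 9.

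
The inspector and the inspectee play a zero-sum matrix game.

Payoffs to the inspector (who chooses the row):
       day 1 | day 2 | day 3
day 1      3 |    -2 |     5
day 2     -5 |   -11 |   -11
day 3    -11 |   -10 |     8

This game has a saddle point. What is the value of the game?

-2

Row minima: -2, -11, -11 → the inspector's maximin is -2.
Column maxima: 3, -2, 8 → the inspectee's minimax is -2.
They coincide at (day 1, day 2), so the value is -2.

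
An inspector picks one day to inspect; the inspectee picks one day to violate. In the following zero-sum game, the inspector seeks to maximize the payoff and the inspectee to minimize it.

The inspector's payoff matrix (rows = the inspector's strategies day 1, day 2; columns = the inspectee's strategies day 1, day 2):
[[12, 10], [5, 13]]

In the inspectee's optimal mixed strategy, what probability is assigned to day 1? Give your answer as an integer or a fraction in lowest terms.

Row minima are 10 and 5, so the inspector's maximin is 10; column maxima are 12 and 13, so the inspectee's minimax is 12. These differ, so the equilibrium is in mixed strategies.
Let the inspectee play day 1 with probability q. The inspector is indifferent when 12q + 10(1−q) = 5q + 13(1−q), giving q = 3/10.

3/10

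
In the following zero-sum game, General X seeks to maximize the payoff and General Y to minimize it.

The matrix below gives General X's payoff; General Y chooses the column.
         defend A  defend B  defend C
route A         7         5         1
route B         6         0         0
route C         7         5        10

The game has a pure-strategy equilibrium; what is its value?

Row minima: 1, 0, 5 → General X's maximin is 5.
Column maxima: 7, 5, 10 → General Y's minimax is 5.
They coincide at (route C, defend B), so the value is 5.

5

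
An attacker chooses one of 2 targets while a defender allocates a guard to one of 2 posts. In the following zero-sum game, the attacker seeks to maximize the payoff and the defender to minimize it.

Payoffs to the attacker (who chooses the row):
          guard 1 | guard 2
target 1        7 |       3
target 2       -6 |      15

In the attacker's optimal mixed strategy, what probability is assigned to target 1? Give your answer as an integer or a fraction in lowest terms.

Row minima are 3 and -6, so the attacker's maximin is 3; column maxima are 7 and 15, so the defender's minimax is 7. These differ, so the equilibrium is in mixed strategies.
Let the attacker play target 1 with probability p. The defender is indifferent when 7p − 6(1−p) = 3p + 15(1−p), giving p = 21/25.

21/25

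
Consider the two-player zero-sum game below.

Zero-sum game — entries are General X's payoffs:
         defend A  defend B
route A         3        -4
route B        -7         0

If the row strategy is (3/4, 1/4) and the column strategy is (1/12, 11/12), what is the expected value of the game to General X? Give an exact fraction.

Against (1/12, 11/12), each row's expected payoff is route A: -41/12; route B: -7/12.
Taking the (3/4, 1/4)-weighted average: (3/4)·(-41/12) + (1/4)·(-7/12) = -65/24.

-65/24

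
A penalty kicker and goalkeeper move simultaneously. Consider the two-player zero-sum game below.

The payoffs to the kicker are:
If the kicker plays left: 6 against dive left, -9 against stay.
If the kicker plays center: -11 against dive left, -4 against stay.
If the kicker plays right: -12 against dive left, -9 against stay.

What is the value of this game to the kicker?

-123/22

Row right is strictly dominated by row center, so the kicker never plays it.
The remaining 2×2 game on (left, center) × (dive left, stay) has no saddle point. Let the kicker play left with probability p; indifference gives 6p − 11(1−p) = −9p − 4(1−p), so p = 7/22.
Similarly the goalkeeper's optimal q on dive left is 5/22, and the value is 6·(5/22) + (-9)·(17/22) = -123/22.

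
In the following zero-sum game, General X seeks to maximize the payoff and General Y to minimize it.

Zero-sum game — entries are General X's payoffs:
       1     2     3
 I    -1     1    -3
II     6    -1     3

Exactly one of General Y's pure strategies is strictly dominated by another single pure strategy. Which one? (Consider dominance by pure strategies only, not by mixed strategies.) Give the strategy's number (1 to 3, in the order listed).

1

General Y prefers columns that give General X less. Compare 1 with 3: -3 < -1, 3 < 6.
So 3 strictly dominates 1 for General Y; 1 is strictly dominated.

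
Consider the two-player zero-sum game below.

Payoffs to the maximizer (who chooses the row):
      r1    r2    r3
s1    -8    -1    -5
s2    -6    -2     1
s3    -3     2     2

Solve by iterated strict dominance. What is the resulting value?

Row s1 is strictly dominated by row s3 (-3>-8, 2>-1, 2>-5); eliminate s1.
Column r3 is strictly dominated by r1 for the minimizer (-6<1, -3<2); eliminate r3.
Column r2 is strictly dominated by r1 for the minimizer (-6<-2, -3<2); eliminate r2.
Row s2 is strictly dominated by row s3 (-3>-6); eliminate s2.
Only (s3, r1) remains, with payoff -3.

-3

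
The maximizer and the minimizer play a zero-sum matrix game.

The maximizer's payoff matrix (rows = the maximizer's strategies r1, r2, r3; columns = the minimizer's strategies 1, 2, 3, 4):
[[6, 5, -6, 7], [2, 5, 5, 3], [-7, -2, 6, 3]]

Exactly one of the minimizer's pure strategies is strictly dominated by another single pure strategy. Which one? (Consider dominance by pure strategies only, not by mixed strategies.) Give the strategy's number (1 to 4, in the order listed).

4

The minimizer prefers columns that give the maximizer less. Compare 4 with 1: 6 < 7, 2 < 3, -7 < 3.
So 1 strictly dominates 4 for the minimizer; 4 is strictly dominated.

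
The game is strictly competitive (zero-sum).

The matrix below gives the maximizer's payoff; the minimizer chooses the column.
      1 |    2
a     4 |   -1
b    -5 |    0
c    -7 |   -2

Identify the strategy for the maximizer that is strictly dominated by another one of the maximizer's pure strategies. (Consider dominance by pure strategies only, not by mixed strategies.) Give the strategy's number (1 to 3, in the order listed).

3

Compare c with a: 4 > -7, -1 > -2.
So a strictly dominates c for the maximizer; c is strictly dominated.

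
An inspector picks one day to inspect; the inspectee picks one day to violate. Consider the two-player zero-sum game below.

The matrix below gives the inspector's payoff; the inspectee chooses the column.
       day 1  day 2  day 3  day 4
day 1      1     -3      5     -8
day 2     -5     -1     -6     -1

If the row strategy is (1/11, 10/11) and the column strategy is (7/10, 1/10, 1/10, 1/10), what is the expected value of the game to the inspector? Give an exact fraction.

-39/10

Against (7/10, 1/10, 1/10, 1/10), each row's expected payoff is day 1: 1/10; day 2: -43/10.
Taking the (1/11, 10/11)-weighted average: (1/11)·(1/10) + (10/11)·(-43/10) = -39/10.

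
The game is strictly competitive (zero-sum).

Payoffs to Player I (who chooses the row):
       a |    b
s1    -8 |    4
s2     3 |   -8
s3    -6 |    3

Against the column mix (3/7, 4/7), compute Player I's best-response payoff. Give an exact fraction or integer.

s1: (-8)·(3/7) + (4)·(4/7) = -8/7.
s2: (3)·(3/7) + (-8)·(4/7) = -23/7.
s3: (-6)·(3/7) + (3)·(4/7) = -6/7.
The best pure response is s3 with expected payoff -6/7.

-6/7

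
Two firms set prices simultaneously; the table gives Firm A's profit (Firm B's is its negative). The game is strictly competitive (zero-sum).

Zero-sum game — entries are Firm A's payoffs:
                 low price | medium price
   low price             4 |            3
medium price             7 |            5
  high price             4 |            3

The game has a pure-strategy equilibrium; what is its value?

Row minima: 3, 5, 3 → Firm A's maximin is 5.
Column maxima: 7, 5 → Firm B's minimax is 5.
They coincide at (medium price, medium price), so the value is 5.

5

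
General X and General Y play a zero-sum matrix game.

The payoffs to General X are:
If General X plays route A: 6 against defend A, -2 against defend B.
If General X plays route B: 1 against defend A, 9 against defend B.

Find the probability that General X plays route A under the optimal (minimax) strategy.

Row minima are -2 and 1, so General X's maximin is 1; column maxima are 6 and 9, so General Y's minimax is 6. These differ, so the equilibrium is in mixed strategies.
Let General X play route A with probability p. General Y is indifferent when 6p + (1−p) = −2p + 9(1−p), giving p = 1/2.

1/2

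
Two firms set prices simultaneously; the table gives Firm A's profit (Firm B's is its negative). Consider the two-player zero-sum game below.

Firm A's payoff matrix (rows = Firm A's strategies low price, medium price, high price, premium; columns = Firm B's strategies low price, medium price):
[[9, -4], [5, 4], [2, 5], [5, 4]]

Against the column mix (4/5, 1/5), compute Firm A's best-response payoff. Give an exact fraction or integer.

32/5

low price: (9)·(4/5) + (-4)·(1/5) = 32/5.
medium price: (5)·(4/5) + (4)·(1/5) = 24/5.
high price: (2)·(4/5) + (5)·(1/5) = 13/5.
premium: (5)·(4/5) + (4)·(1/5) = 24/5.
The best pure response is low price with expected payoff 32/5.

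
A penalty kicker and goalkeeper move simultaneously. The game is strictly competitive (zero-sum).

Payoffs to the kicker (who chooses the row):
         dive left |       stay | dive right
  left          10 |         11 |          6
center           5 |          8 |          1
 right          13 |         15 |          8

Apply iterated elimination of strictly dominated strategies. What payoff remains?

8

Row center is strictly dominated by row left (10>5, 11>8, 6>1); eliminate center.
Row left is strictly dominated by row right (13>10, 15>11, 8>6); eliminate left.
Column dive left is strictly dominated by dive right for the goalkeeper (8<13); eliminate dive left.
Column stay is strictly dominated by dive right for the goalkeeper (8<15); eliminate stay.
Only (right, dive right) remains, with payoff 8.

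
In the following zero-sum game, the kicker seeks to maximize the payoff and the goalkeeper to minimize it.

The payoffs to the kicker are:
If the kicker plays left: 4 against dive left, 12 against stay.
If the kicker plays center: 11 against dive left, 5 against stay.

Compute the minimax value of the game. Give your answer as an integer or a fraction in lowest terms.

Row minima are 4 and 5, so the kicker's maximin is 5; column maxima are 11 and 12, so the goalkeeper's minimax is 11. These differ, so the equilibrium is in mixed strategies.
Let the kicker play left with probability p. The goalkeeper is indifferent when 4p + 11(1−p) = 12p + 5(1−p), giving p = 3/7.
Let the goalkeeper play dive left with probability q. The kicker is indifferent when 4q + 12(1−q) = 11q + 5(1−q), giving q = 1/2.
The value is 4·(1/2) + (12)·(1/2) = 8.

8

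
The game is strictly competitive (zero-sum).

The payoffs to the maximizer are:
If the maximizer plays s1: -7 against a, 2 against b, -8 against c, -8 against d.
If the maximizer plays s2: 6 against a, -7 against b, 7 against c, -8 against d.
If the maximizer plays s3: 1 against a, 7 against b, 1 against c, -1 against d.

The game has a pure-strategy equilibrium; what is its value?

-1

Row minima: -8, -8, -1 → the maximizer's maximin is -1.
Column maxima: 6, 7, 7, -1 → the minimizer's minimax is -1.
They coincide at (s3, d), so the value is -1.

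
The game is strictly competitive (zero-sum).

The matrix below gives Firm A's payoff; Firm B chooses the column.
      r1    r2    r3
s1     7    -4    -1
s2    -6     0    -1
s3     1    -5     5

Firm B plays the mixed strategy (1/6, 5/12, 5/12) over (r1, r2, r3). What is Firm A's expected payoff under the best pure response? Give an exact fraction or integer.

1/6

s1: (7)·(1/6) + (-4)·(5/12) + (-1)·(5/12) = -11/12.
s2: (-6)·(1/6) + (0)·(5/12) + (-1)·(5/12) = -17/12.
s3: (1)·(1/6) + (-5)·(5/12) + (5)·(5/12) = 1/6.
The best pure response is s3 with expected payoff 1/6.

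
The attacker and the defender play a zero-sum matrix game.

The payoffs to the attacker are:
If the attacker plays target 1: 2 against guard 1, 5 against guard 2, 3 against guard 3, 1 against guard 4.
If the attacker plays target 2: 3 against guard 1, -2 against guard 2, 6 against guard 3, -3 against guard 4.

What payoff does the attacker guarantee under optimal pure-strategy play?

Row minima: 1, -3 → the attacker's maximin is 1.
Column maxima: 3, 5, 6, 1 → the defender's minimax is 1.
They coincide at (target 1, guard 4), so the value is 1.

1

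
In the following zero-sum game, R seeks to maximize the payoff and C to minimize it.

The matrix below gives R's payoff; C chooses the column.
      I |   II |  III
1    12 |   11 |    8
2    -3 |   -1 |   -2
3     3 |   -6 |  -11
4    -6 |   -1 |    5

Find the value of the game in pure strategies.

Row minima: 8, -3, -11, -6 → R's maximin is 8.
Column maxima: 12, 11, 8 → C's minimax is 8.
They coincide at (1, III), so the value is 8.

8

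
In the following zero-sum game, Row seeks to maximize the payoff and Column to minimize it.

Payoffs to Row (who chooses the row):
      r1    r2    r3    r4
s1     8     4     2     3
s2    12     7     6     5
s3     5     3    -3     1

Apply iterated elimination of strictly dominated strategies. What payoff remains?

5

Row s1 is strictly dominated by row s2 (12>8, 7>4, 6>2, 5>3); eliminate s1.
Row s3 is strictly dominated by row s2 (12>5, 7>3, 6>-3, 5>1); eliminate s3.
Column r3 is strictly dominated by r4 for Column (5<6); eliminate r3.
Column r1 is strictly dominated by r2 for Column (7<12); eliminate r1.
Column r2 is strictly dominated by r4 for Column (5<7); eliminate r2.
Only (s2, r4) remains, with payoff 5.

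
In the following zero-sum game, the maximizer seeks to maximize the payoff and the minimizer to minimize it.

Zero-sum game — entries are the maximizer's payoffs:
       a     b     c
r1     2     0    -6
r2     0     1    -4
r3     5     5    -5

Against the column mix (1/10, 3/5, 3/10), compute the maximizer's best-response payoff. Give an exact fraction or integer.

r1: (2)·(1/10) + (0)·(3/5) + (-6)·(3/10) = -8/5.
r2: (0)·(1/10) + (1)·(3/5) + (-4)·(3/10) = -3/5.
r3: (5)·(1/10) + (5)·(3/5) + (-5)·(3/10) = 2.
The best pure response is r3 with expected payoff 2.

2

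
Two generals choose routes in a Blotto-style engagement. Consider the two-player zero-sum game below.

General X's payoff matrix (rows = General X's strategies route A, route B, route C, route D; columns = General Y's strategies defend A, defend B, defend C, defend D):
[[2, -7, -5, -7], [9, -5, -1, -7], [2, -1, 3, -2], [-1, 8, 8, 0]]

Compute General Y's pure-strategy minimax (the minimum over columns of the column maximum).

0

The worst case (largest entry) in each column is defend A: 9, defend B: 8, defend C: 8, defend D: 0.
The best (smallest) of these is 0.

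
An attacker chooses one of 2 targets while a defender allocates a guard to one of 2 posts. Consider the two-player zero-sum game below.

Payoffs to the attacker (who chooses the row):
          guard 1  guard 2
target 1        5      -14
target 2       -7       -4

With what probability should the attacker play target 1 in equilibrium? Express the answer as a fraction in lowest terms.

Row minima are -14 and -7, so the attacker's maximin is -7; column maxima are 5 and -4, so the defender's minimax is -4. These differ, so the equilibrium is in mixed strategies.
Let the attacker play target 1 with probability p. The defender is indifferent when 5p − 7(1−p) = −14p − 4(1−p), giving p = 3/22.

3/22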